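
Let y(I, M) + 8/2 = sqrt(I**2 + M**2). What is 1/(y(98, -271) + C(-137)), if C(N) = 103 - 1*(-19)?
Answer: -118/69121 + sqrt(83045)/69121 ≈ 0.0024620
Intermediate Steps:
C(N) = 122 (C(N) = 103 + 19 = 122)
y(I, M) = -4 + sqrt(I**2 + M**2)
1/(y(98, -271) + C(-137)) = 1/((-4 + sqrt(98**2 + (-271)**2)) + 122) = 1/((-4 + sqrt(9604 + 73441)) + 122) = 1/((-4 + sqrt(83045)) + 122) = 1/(118 + sqrt(83045))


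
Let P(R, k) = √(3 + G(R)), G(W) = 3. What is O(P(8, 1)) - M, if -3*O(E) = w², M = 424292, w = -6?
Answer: -424304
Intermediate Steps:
P(R, k) = √6 (P(R, k) = √(3 + 3) = √6)
O(E) = -12 (O(E) = -⅓*(-6)² = -⅓*36 = -12)
O(P(8, 1)) - M = -12 - 1*424292 = -12 - 424292 = -424304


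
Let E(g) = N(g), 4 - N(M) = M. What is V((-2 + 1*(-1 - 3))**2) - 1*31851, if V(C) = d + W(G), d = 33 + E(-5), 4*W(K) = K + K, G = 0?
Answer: -31809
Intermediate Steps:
N(M) = 4 - M
E(g) = 4 - g
W(K) = K/2 (W(K) = (K + K)/4 = (2*K)/4 = K/2)
d = 42 (d = 33 + (4 - 1*(-5)) = 33 + (4 + 5) = 33 + 9 = 42)
V(C) = 42 (V(C) = 42 + (1/2)*0 = 42 + 0 = 42)
V((-2 + 1*(-1 - 3))**2) - 1*31851 = 42 - 1*31851 = 42 - 31851 = -31809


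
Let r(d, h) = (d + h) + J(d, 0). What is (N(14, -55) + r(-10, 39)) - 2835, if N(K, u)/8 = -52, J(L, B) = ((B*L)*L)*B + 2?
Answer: -3220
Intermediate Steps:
J(L, B) = 2 + B²*L² (J(L, B) = (B*L²)*B + 2 = B²*L² + 2 = 2 + B²*L²)
N(K, u) = -416 (N(K, u) = 8*(-52) = -416)
r(d, h) = 2 + d + h (r(d, h) = (d + h) + (2 + 0²*d²) = (d + h) + (2 + 0*d²) = (d + h) + (2 + 0) = (d + h) + 2 = 2 + d + h)
(N(14, -55) + r(-10, 39)) - 2835 = (-416 + (2 - 10 + 39)) - 2835 = (-416 + 31) - 2835 = -385 - 2835 = -3220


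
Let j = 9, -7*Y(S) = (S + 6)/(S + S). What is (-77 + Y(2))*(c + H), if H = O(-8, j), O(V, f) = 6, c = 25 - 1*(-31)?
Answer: -33542/7 ≈ -4791.7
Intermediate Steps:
Y(S) = -(6 + S)/(14*S) (Y(S) = -(S + 6)/(7*(S + S)) = -(6 + S)/(7*(2*S)) = -(6 + S)*1/(2*S)/7 = -(6 + S)/(14*S))
c = 56 (c = 25 + 31 = 56)
H = 6
(-77 + Y(2))*(c + H) = (-77 + (1/14)*(-6 - 1*2)/2)*(56 + 6) = (-77 + (1/14)*(1/2)*(-6 - 2))*62 = (-77 + (1/14)*(1/2)*(-8))*62 = (-77 - 2/7)*62 = -541/7*62 = -33542/7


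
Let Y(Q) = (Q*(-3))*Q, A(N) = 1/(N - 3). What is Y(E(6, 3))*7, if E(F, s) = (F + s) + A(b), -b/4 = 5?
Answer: -891156/529 ≈ -1684.6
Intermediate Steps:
b = -20 (b = -4*5 = -20)
A(N) = 1/(-3 + N)
E(F, s) = -1/23 + F + s (E(F, s) = (F + s) + 1/(-3 - 20) = (F + s) + 1/(-23) = (F + s) - 1/23 = -1/23 + F + s)
Y(Q) = -3*Q² (Y(Q) = (-3*Q)*Q = -3*Q²)
Y(E(6, 3))*7 = -3*(-1/23 + 6 + 3)²*7 = -3*(206/23)²*7 = -3*42436/529*7 = -127308/529*7 = -891156/529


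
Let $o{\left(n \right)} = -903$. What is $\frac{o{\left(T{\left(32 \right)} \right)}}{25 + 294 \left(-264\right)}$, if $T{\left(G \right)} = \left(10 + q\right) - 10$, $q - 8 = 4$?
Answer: $\frac{903}{77591} \approx 0.011638$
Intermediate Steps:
$q = 12$ ($q = 8 + 4 = 12$)
$T{\left(G \right)} = 12$ ($T{\left(G \right)} = \left(10 + 12\right) - 10 = 22 - 10 = 12$)
$\frac{o{\left(T{\left(32 \right)} \right)}}{25 + 294 \left(-264\right)} = - \frac{903}{25 + 294 \left(-264\right)} = - \frac{903}{25 - 77616} = - \frac{903}{-77591} = \left(-903\right) \left(- \frac{1}{77591}\right) = \frac{903}{77591}$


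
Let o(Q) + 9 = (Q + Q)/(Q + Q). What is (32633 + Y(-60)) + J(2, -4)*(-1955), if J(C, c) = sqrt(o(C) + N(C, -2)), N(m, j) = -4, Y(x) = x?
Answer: 32573 - 3910*I*sqrt(3) ≈ 32573.0 - 6772.3*I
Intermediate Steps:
o(Q) = -8 (o(Q) = -9 + (Q + Q)/(Q + Q) = -9 + (2*Q)/((2*Q)) = -9 + (2*Q)*(1/(2*Q)) = -9 + 1 = -8)
J(C, c) = 2*I*sqrt(3) (J(C, c) = sqrt(-8 - 4) = sqrt(-12) = 2*I*sqrt(3))
(32633 + Y(-60)) + J(2, -4)*(-1955) = (32633 - 60) + (2*I*sqrt(3))*(-1955) = 32573 - 3910*I*sqrt(3)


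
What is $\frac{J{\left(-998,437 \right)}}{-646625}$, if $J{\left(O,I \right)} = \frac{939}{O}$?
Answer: $\frac{939}{645331750} \approx 1.4551 \cdot 10^{-6}$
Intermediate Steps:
$\frac{J{\left(-998,437 \right)}}{-646625} = \frac{939 \frac{1}{-998}}{-646625} = 939 \left(- \frac{1}{998}\right) \left(- \frac{1}{646625}\right) = \left(- \frac{939}{998}\right) \left(- \frac{1}{646625}\right) = \frac{939}{645331750}$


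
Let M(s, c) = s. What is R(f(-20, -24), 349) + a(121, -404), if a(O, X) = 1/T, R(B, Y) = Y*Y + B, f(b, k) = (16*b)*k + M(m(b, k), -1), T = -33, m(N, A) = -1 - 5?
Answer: 4272674/33 ≈ 1.2948e+5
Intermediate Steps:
m(N, A) = -6
f(b, k) = -6 + 16*b*k (f(b, k) = (16*b)*k - 6 = 16*b*k - 6 = -6 + 16*b*k)
R(B, Y) = B + Y**2 (R(B, Y) = Y**2 + B = B + Y**2)
a(O, X) = -1/33 (a(O, X) = 1/(-33) = -1/33)
R(f(-20, -24), 349) + a(121, -404) = ((-6 + 16*(-20)*(-24)) + 349**2) - 1/33 = ((-6 + 7680) + 121801) - 1/33 = (7674 + 121801) - 1/33 = 129475 - 1/33 = 4272674/33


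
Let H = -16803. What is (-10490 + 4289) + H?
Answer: -23004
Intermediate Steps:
(-10490 + 4289) + H = (-10490 + 4289) - 16803 = -6201 - 16803 = -23004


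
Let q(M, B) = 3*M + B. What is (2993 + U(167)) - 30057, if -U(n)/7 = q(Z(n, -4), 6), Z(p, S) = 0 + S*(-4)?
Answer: -27442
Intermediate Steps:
Z(p, S) = -4*S (Z(p, S) = 0 - 4*S = -4*S)
q(M, B) = B + 3*M
U(n) = -378 (U(n) = -7*(6 + 3*(-4*(-4))) = -7*(6 + 3*16) = -7*(6 + 48) = -7*54 = -378)
(2993 + U(167)) - 30057 = (2993 - 378) - 30057 = 2615 - 30057 = -27442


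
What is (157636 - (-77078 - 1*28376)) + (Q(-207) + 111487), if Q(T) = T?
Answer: 374370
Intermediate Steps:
(157636 - (-77078 - 1*28376)) + (Q(-207) + 111487) = (157636 - (-77078 - 1*28376)) + (-207 + 111487) = (157636 - (-77078 - 28376)) + 111280 = (157636 - 1*(-105454)) + 111280 = (157636 + 105454) + 111280 = 263090 + 111280 = 374370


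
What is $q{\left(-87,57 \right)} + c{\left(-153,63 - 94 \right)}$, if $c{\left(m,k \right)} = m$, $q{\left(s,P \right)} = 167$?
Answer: $14$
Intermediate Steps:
$q{\left(-87,57 \right)} + c{\left(-153,63 - 94 \right)} = 167 - 153 = 14$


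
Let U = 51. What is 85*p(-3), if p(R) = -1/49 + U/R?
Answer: -70890/49 ≈ -1446.7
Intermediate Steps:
p(R) = -1/49 + 51/R
85*p(-3) = 85*((1/49)*(2499 - 1*(-3))/(-3)) = 85*((1/49)*(-1/3)*(2499 + 3)) = 85*((1/49)*(-1/3)*2502) = 85*(-834/49) = -70890/49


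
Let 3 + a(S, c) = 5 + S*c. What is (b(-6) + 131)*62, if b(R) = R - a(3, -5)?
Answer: 8556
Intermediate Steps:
a(S, c) = 2 + S*c (a(S, c) = -3 + (5 + S*c) = 2 + S*c)
b(R) = 13 + R (b(R) = R - (2 + 3*(-5)) = R - (2 - 15) = R - 1*(-13) = R + 13 = 13 + R)
(b(-6) + 131)*62 = ((13 - 6) + 131)*62 = (7 + 131)*62 = 138*62 = 8556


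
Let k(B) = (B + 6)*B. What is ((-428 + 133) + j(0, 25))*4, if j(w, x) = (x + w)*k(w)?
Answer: -1180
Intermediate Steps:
k(B) = B*(6 + B) (k(B) = (6 + B)*B = B*(6 + B))
j(w, x) = w*(6 + w)*(w + x) (j(w, x) = (x + w)*(w*(6 + w)) = (w + x)*(w*(6 + w)) = w*(6 + w)*(w + x))
((-428 + 133) + j(0, 25))*4 = ((-428 + 133) + 0*(6 + 0)*(0 + 25))*4 = (-295 + 0*6*25)*4 = (-295 + 0)*4 = -295*4 = -1180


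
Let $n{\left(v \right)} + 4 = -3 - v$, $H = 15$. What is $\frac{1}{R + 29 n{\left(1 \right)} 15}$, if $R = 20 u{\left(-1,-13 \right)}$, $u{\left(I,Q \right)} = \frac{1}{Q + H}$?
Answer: $- \frac{1}{3470} \approx -0.00028818$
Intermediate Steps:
$u{\left(I,Q \right)} = \frac{1}{15 + Q}$ ($u{\left(I,Q \right)} = \frac{1}{Q + 15} = \frac{1}{15 + Q}$)
$n{\left(v \right)} = -7 - v$ ($n{\left(v \right)} = -4 - \left(3 + v\right) = -7 - v$)
$R = 10$ ($R = \frac{20}{15 - 13} = \frac{20}{2} = 20 \cdot \frac{1}{2} = 10$)
$\frac{1}{R + 29 n{\left(1 \right)} 15} = \frac{1}{10 + 29 \left(-7 - 1\right) 15} = \frac{1}{10 + 29 \left(-8\right) 15} = \frac{1}{10 - 3480} = \frac{1}{-3470} = - \frac{1}{3470}$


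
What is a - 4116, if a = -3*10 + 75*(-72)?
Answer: -9546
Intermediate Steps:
a = -5430 (a = -30 - 5400 = -5430)
a - 4116 = -5430 - 4116 = -9546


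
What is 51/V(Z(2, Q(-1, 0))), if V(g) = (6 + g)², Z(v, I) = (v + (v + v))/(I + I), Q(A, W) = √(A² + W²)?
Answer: 17/27 ≈ 0.62963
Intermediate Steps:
Z(v, I) = 3*v/(2*I) (Z(v, I) = (v + 2*v)/((2*I)) = (3*v)*(1/(2*I)) = 3*v/(2*I))
51/V(Z(2, Q(-1, 0))) = 51/((6 + (3/2)*2/√((-1)² + 0²))²) = 51/((6 + (3/2)*2/√(1 + 0))²) = 51/((6 + (3/2)*2/√1)²) = 51/((6 + (3/2)*2/1)²) = 51/((6 + (3/2)*2*1)²) = 51/((6 + 3)²) = 51/(9²) = 51/81 = 51*(1/81) = 17/27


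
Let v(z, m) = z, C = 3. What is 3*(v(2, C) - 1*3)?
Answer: -3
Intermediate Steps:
3*(v(2, C) - 1*3) = 3*(2 - 1*3) = 3*(2 - 3) = 3*(-1) = -3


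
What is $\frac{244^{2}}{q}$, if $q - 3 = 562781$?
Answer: $\frac{3721}{35174} \approx 0.10579$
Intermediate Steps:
$q = 562784$ ($q = 3 + 562781 = 562784$)
$\frac{244^{2}}{q} = \frac{244^{2}}{562784} = 59536 \cdot \frac{1}{562784} = \frac{3721}{35174}$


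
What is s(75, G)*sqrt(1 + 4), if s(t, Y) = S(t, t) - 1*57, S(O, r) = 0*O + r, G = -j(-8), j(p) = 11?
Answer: 18*sqrt(5) ≈ 40.249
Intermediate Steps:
G = -11 (G = -1*11 = -11)
S(O, r) = r (S(O, r) = 0 + r = r)
s(t, Y) = -57 + t (s(t, Y) = t - 1*57 = t - 57 = -57 + t)
s(75, G)*sqrt(1 + 4) = (-57 + 75)*sqrt(1 + 4) = 18*sqrt(5)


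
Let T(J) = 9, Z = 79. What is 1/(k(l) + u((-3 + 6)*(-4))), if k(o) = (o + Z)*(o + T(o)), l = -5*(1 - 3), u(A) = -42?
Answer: 1/1649 ≈ 0.00060643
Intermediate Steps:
l = 10 (l = -5*(-2) = 10)
k(o) = (9 + o)*(79 + o) (k(o) = (o + 79)*(o + 9) = (79 + o)*(9 + o) = (9 + o)*(79 + o))
1/(k(l) + u((-3 + 6)*(-4))) = 1/((711 + 10**2 + 88*10) - 42) = 1/((711 + 100 + 880) - 42) = 1/(1691 - 42) = 1/1649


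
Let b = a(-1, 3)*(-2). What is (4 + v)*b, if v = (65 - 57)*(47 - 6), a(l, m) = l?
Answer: 664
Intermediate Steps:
v = 328 (v = 8*41 = 328)
b = 2 (b = -1*(-2) = 2)
(4 + v)*b = (4 + 328)*2 = 332*2 = 664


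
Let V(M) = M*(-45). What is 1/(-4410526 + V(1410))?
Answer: -1/4473976 ≈ -2.2351e-7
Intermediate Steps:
V(M) = -45*M
1/(-4410526 + V(1410)) = 1/(-4410526 - 45*1410) = 1/(-4410526 - 63450) = 1/(-4473976) = -1/4473976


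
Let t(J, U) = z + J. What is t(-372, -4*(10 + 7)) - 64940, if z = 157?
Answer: -65155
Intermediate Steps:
t(J, U) = 157 + J
t(-372, -4*(10 + 7)) - 64940 = (157 - 372) - 64940 = -215 - 64940 = -65155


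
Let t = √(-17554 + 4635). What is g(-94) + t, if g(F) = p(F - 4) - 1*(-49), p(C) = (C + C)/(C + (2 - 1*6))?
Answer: 2597/51 + I*√12919 ≈ 50.922 + 113.66*I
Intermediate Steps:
t = I*√12919 (t = √(-12919) = I*√12919 ≈ 113.66*I)
p(C) = 2*C/(-4 + C) (p(C) = (2*C)/(C + (2 - 6)) = (2*C)/(C - 4) = (2*C)/(-4 + C) = 2*C/(-4 + C))
g(F) = 49 + 2*(-4 + F)/(-8 + F) (g(F) = 2*(F - 4)/(-4 + (F - 4)) - 1*(-49) = 2*(-4 + F)/(-4 + (-4 + F)) + 49 = 2*(-4 + F)/(-8 + F) + 49 = 49 + 2*(-4 + F)/(-8 + F))
g(-94) + t = (-400 + 51*(-94))/(-8 - 94) + I*√12919 = (-400 - 4794)/(-102) + I*√12919 = -1/102*(-5194) + I*√12919 = 2597/51 + I*√12919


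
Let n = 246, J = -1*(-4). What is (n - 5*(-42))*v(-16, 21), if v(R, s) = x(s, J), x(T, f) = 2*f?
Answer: 3648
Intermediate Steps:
J = 4
v(R, s) = 8 (v(R, s) = 2*4 = 8)
(n - 5*(-42))*v(-16, 21) = (246 - 5*(-42))*8 = (246 + 210)*8 = 456*8 = 3648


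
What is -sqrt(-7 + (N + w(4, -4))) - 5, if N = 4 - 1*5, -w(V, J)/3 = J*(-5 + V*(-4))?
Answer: -5 - 2*I*sqrt(65) ≈ -5.0 - 16.125*I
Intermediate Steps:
w(V, J) = -3*J*(-5 - 4*V) (w(V, J) = -3*J*(-5 + V*(-4)) = -3*J*(-5 - 4*V))
N = -1 (N = 4 - 5 = -1)
-sqrt(-7 + (N + w(4, -4))) - 5 = -sqrt(-7 + (-1 + 3*(-4)*(5 + 4*4))) - 5 = -sqrt(-7 + (-1 + 3*(-4)*(5 + 16))) - 5 = -sqrt(-7 + (-1 + 3*(-4)*21)) - 5 = -sqrt(-7 + (-1 - 252)) - 5 = -sqrt(-7 - 253) - 5 = -sqrt(-260) - 5 = -2*I*sqrt(65) - 5 = -5 - 2*I*sqrt(65)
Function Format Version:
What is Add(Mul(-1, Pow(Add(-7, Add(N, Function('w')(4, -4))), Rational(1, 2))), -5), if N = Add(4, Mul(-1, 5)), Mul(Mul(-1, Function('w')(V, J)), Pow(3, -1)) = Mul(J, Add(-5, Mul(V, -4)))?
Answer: Add(-5, Mul(-2, I, Pow(65, Rational(1, 2)))) ≈ Add(-5.0000, Mul(-16.125, I))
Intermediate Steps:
Function('w')(V, J) = Mul(-3, J, Add(-5, Mul(-4, V))) (Function('w')(V, J) = Mul(-3, Mul(J, Add(-5, Mul(V, -4)))) = Mul(-3, Mul(J, Add(-5, Mul(-4, V)))) = Mul(-3, J, Add(-5, Mul(-4, V))))
N = -1 (N = Add(4, -5) = -1)
Add(Mul(-1, Pow(Add(-7, Add(N, Function('w')(4, -4))), Rational(1, 2))), -5) = Add(Mul(-1, Pow(Add(-7, Add(-1, Mul(3, -4, Add(5, Mul(4, 4))))), Rational(1, 2))), -5) = Add(Mul(-1, Pow(Add(-7, Add(-1, Mul(3, -4, Add(5, 16)))), Rational(1, 2))), -5) = Add(Mul(-1, Pow(Add(-7, Add(-1, Mul(3, -4, 21))), Rational(1, 2))), -5) = Add(Mul(-1, Pow(Add(-7, Add(-1, -252)), Rational(1, 2))), -5) = Add(Mul(-1, Pow(Add(-7, -253), Rational(1, 2))), -5) = Add(Mul(-1, Pow(-260, Rational(1, 2))), -5) = Add(Mul(-1, Mul(2, I, Pow(65, Rational(1, 2)))), -5) = Add(Mul(-2, I, Pow(65, Rational(1, 2))), -5) = Add(-5, Mul(-2, I, Pow(65, Rational(1, 2))))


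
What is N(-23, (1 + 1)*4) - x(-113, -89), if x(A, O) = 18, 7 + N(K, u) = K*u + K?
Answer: -232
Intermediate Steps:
N(K, u) = -7 + K + K*u (N(K, u) = -7 + (K*u + K) = -7 + (K + K*u) = -7 + K + K*u)
N(-23, (1 + 1)*4) - x(-113, -89) = (-7 - 23 - 23*(1 + 1)*4) - 1*18 = (-7 - 23 - 46*4) - 18 = (-7 - 23 - 23*8) - 18 = (-7 - 23 - 184) - 18 = -214 - 18 = -232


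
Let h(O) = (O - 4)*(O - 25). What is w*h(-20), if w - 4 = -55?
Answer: -55080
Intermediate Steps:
w = -51 (w = 4 - 55 = -51)
h(O) = (-25 + O)*(-4 + O) (h(O) = (-4 + O)*(-25 + O) = (-25 + O)*(-4 + O))
w*h(-20) = -51*(100 + (-20)**2 - 29*(-20)) = -51*(100 + 400 + 580) = -51*1080 = -55080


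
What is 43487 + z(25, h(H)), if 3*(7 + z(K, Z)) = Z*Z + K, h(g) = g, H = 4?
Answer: 130481/3 ≈ 43494.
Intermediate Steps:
z(K, Z) = -7 + K/3 + Z²/3 (z(K, Z) = -7 + (Z*Z + K)/3 = -7 + (Z² + K)/3 = -7 + (K + Z²)/3 = -7 + (K/3 + Z²/3) = -7 + K/3 + Z²/3)
43487 + z(25, h(H)) = 43487 + (-7 + (⅓)*25 + (⅓)*4²) = 43487 + (-7 + 25/3 + (⅓)*16) = 43487 + (-7 + 25/3 + 16/3) = 43487 + 20/3 = 130481/3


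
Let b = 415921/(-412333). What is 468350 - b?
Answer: 193116576471/412333 ≈ 4.6835e+5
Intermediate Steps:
b = -415921/412333 (b = 415921*(-1/412333) = -415921/412333 ≈ -1.0087)
468350 - b = 468350 - 1*(-415921/412333) = 468350 + 415921/412333 = 193116576471/412333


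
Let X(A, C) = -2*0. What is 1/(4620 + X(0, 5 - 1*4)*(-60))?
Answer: 1/4620 ≈ 0.00021645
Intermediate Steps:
X(A, C) = 0
1/(4620 + X(0, 5 - 1*4)*(-60)) = 1/(4620 + 0*(-60)) = 1/(4620 + 0) = 1/4620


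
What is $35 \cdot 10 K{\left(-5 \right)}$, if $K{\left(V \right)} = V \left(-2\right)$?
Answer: $3500$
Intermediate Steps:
$K{\left(V \right)} = - 2 V$
$35 \cdot 10 K{\left(-5 \right)} = 35 \cdot 10 \left(\left(-2\right) \left(-5\right)\right) = 350 \cdot 10 = 3500$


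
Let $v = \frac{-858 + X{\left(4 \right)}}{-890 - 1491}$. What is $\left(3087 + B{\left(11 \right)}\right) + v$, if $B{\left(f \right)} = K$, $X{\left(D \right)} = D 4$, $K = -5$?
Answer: $\frac{7339084}{2381} \approx 3082.4$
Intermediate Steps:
$X{\left(D \right)} = 4 D$
$B{\left(f \right)} = -5$
$v = \frac{842}{2381}$ ($v = \frac{-858 + 4 \cdot 4}{-890 - 1491} = \frac{-858 + 16}{-2381} = \left(-842\right) \left(- \frac{1}{2381}\right) = \frac{842}{2381} \approx 0.35363$)
$\left(3087 + B{\left(11 \right)}\right) + v = \left(3087 - 5\right) + \frac{842}{2381} = 3082 + \frac{842}{2381} = \frac{7339084}{2381}$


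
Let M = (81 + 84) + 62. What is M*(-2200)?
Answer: -499400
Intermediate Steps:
M = 227 (M = 165 + 62 = 227)
M*(-2200) = 227*(-2200) = -499400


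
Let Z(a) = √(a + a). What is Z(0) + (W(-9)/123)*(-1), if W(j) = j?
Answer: 3/41 ≈ 0.073171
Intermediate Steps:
Z(a) = √2*√a (Z(a) = √(2*a) = √2*√a)
Z(0) + (W(-9)/123)*(-1) = √2*√0 - 9/123*(-1) = √2*0 - 9*1/123*(-1) = 0 - 3/41*(-1) = 0 + 3/41 = 3/41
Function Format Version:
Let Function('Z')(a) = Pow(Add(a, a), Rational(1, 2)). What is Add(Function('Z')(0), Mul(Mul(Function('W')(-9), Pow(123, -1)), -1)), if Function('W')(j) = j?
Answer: Rational(3, 41) ≈ 0.073171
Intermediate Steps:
Function('Z')(a) = Mul(Pow(2, Rational(1, 2)), Pow(a, Rational(1, 2))) (Function('Z')(a) = Pow(Mul(2, a), Rational(1, 2)) = Mul(Pow(2, Rational(1, 2)), Pow(a, Rational(1, 2))))
Add(Function('Z')(0), Mul(Mul(Function('W')(-9), Pow(123, -1)), -1)) = Add(Mul(Pow(2, Rational(1, 2)), Pow(0, Rational(1, 2))), Mul(Mul(-9, Pow(123, -1)), -1)) = Add(Mul(Pow(2, Rational(1, 2)), 0), Mul(Mul(-9, Rational(1, 123)), -1)) = Add(0, Mul(Rational(-3, 41), -1)) = Add(0, Rational(3, 41)) = Rational(3, 41)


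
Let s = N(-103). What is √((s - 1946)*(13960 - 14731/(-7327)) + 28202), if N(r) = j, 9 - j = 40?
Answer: I*√1480345423900171/7327 ≈ 5251.2*I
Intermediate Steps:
j = -31 (j = 9 - 1*40 = 9 - 40 = -31)
N(r) = -31
s = -31
√((s - 1946)*(13960 - 14731/(-7327)) + 28202) = √((-31 - 1946)*(13960 - 14731/(-7327)) + 28202) = √(-1977*(13960 - 14731*(-1/7327)) + 28202) = √(-1977*(13960 + 14731/7327) + 28202) = √(-1977*102299651/7327 + 28202) = √(-202246410027/7327 + 28202) = √(-202039773973/7327) = I*√1480345423900171/7327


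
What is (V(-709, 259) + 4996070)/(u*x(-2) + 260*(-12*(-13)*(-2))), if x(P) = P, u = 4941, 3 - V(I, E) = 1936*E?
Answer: -4494649/91002 ≈ -49.391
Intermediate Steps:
V(I, E) = 3 - 1936*E
(V(-709, 259) + 4996070)/(u*x(-2) + 260*(-12*(-13)*(-2))) = ((3 - 1936*259) + 4996070)/(4941*(-2) + 260*(-12*(-13)*(-2))) = ((3 - 501424) + 4996070)/(-9882 + 260*(156*(-2))) = (-501421 + 4996070)/(-9882 + 260*(-312)) = 4494649/(-9882 - 81120) = 4494649/(-91002) = 4494649*(-1/91002) = -4494649/91002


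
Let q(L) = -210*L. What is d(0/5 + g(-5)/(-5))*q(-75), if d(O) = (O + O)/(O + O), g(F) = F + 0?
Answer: 15750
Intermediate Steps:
g(F) = F
d(O) = 1 (d(O) = (2*O)/((2*O)) = (2*O)*(1/(2*O)) = 1)
d(0/5 + g(-5)/(-5))*q(-75) = 1*(-210*(-75)) = 1*15750 = 15750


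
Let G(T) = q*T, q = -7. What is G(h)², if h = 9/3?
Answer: 441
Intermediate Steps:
h = 3 (h = 9*(⅓) = 3)
G(T) = -7*T
G(h)² = (-7*3)² = (-21)² = 441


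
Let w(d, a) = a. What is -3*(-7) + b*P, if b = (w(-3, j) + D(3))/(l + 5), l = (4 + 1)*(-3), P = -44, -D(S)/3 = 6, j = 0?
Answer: -291/5 ≈ -58.200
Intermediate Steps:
D(S) = -18 (D(S) = -3*6 = -18)
l = -15 (l = 5*(-3) = -15)
b = 9/5 (b = (0 - 18)/(-15 + 5) = -18/(-10) = -18*(-⅒) = 9/5 ≈ 1.8000)
-3*(-7) + b*P = -3*(-7) + (9/5)*(-44) = 21 - 396/5 = -291/5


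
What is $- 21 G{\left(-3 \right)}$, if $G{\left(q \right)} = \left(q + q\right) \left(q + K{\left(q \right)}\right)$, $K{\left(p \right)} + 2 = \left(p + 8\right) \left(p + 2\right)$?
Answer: $-1260$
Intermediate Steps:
$K{\left(p \right)} = -2 + \left(2 + p\right) \left(8 + p\right)$ ($K{\left(p \right)} = -2 + \left(p + 8\right) \left(p + 2\right) = -2 + \left(8 + p\right) \left(2 + p\right) = -2 + \left(2 + p\right) \left(8 + p\right)$)
$G{\left(q \right)} = 2 q \left(14 + q^{2} + 11 q\right)$ ($G{\left(q \right)} = \left(q + q\right) \left(q + \left(14 + q^{2} + 10 q\right)\right) = 2 q \left(14 + q^{2} + 11 q\right)$)
$- 21 G{\left(-3 \right)} = - 21 \cdot 2 \left(-3\right) \left(14 + \left(-3\right)^{2} + 11 \left(-3\right)\right) = - 21 \cdot 2 \left(-3\right) \left(14 + 9 - 33\right) = - 21 \cdot 2 \left(-3\right) \left(-10\right) = \left(-21\right) 60 = -1260$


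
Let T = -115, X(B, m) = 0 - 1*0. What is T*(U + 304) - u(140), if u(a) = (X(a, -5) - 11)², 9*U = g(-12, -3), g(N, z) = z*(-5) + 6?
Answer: -106048/3 ≈ -35349.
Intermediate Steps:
X(B, m) = 0 (X(B, m) = 0 + 0 = 0)
g(N, z) = 6 - 5*z (g(N, z) = -5*z + 6 = 6 - 5*z)
U = 7/3 (U = (6 - 5*(-3))/9 = (6 + 15)/9 = (⅑)*21 = 7/3 ≈ 2.3333)
u(a) = 121 (u(a) = (0 - 11)² = (-11)² = 121)
T*(U + 304) - u(140) = -115*(7/3 + 304) - 1*121 = -115*919/3 - 121 = -105685/3 - 121 = -106048/3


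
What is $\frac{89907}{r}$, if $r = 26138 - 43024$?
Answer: $- \frac{89907}{16886} \approx -5.3243$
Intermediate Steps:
$r = -16886$
$\frac{89907}{r} = \frac{89907}{-16886} = 89907 \left(- \frac{1}{16886}\right) = - \frac{89907}{16886}$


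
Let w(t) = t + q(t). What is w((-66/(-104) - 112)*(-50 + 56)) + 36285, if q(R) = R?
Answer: 454332/13 ≈ 34949.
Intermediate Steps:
w(t) = 2*t (w(t) = t + t = 2*t)
w((-66/(-104) - 112)*(-50 + 56)) + 36285 = 2*((-66/(-104) - 112)*(-50 + 56)) + 36285 = 2*((-66*(-1/104) - 112)*6) + 36285 = 2*((33/52 - 112)*6) + 36285 = 2*(-5791/52*6) + 36285 = 2*(-17373/26) + 36285 = -17373/13 + 36285 = 454332/13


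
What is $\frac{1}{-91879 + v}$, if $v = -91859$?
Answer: $- \frac{1}{183738} \approx -5.4425 \cdot 10^{-6}$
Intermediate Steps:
$\frac{1}{-91879 + v} = \frac{1}{-91879 - 91859} = \frac{1}{-183738} = - \frac{1}{183738}$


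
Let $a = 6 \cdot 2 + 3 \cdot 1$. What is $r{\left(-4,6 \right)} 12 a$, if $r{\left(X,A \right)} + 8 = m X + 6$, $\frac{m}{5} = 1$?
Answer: $-3960$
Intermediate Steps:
$m = 5$ ($m = 5 \cdot 1 = 5$)
$r{\left(X,A \right)} = -2 + 5 X$ ($r{\left(X,A \right)} = -8 + \left(5 X + 6\right) = -8 + \left(6 + 5 X\right) = -2 + 5 X$)
$a = 15$ ($a = 12 + 3 = 15$)
$r{\left(-4,6 \right)} 12 a = \left(-2 + 5 \left(-4\right)\right) 12 \cdot 15 = \left(-2 - 20\right) 12 \cdot 15 = \left(-22\right) 12 \cdot 15 = \left(-264\right) 15 = -3960$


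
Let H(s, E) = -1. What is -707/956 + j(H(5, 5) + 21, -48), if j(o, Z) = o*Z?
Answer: -918467/956 ≈ -960.74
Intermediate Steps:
j(o, Z) = Z*o
-707/956 + j(H(5, 5) + 21, -48) = -707/956 - 48*(-1 + 21) = -707*1/956 - 48*20 = -707/956 - 960 = -918467/956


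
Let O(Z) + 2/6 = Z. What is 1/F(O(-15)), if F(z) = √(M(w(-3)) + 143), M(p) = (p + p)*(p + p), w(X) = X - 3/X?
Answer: √159/159 ≈ 0.079305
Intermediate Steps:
O(Z) = -⅓ + Z
M(p) = 4*p² (M(p) = (2*p)*(2*p) = 4*p²)
F(z) = √159 (F(z) = √(4*(-3 - 3/(-3))² + 143) = √(4*(-3 - 3*(-⅓))² + 143) = √(4*(-3 + 1)² + 143) = √(4*(-2)² + 143) = √(4*4 + 143) = √(16 + 143) = √159)
1/F(O(-15)) = 1/(√159) = √159/159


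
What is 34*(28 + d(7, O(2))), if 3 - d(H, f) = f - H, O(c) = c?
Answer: 1224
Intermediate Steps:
d(H, f) = 3 + H - f (d(H, f) = 3 - (f - H) = 3 + (H - f) = 3 + H - f)
34*(28 + d(7, O(2))) = 34*(28 + (3 + 7 - 1*2)) = 34*(28 + (3 + 7 - 2)) = 34*(28 + 8) = 34*36 = 1224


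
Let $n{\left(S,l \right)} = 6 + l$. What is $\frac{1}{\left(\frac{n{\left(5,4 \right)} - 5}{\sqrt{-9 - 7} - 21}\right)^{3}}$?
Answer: $- \frac{8253}{125} + \frac{5228 i}{125} \approx -66.024 + 41.824 i$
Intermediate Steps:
$\frac{1}{\left(\frac{n{\left(5,4 \right)} - 5}{\sqrt{-9 - 7} - 21}\right)^{3}} = \frac{1}{\left(\frac{\left(6 + 4\right) - 5}{\sqrt{-9 - 7} - 21}\right)^{3}} = \frac{1}{\left(\frac{10 - 5}{\sqrt{-16} - 21}\right)^{3}} = \frac{1}{\left(\frac{5}{4 i - 21}\right)^{3}} = \frac{1}{\left(\frac{5}{-21 + 4 i}\right)^{3}} = \frac{1}{\left(5 \frac{-21 - 4 i}{457}\right)^{3}} = \frac{1}{\left(\frac{5 \left(-21 - 4 i\right)}{457}\right)^{3}} = \frac{1}{\frac{125}{95443993} \left(-21 - 4 i\right)^{3}} = \frac{95443993}{125 \left(-21 - 4 i\right)^{3}}$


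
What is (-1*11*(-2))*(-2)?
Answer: -44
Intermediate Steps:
(-1*11*(-2))*(-2) = -11*(-2)*(-2) = 22*(-2) = -44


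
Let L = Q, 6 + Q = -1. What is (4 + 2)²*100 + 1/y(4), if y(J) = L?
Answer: 25199/7 ≈ 3599.9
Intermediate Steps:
Q = -7 (Q = -6 - 1 = -7)
L = -7
y(J) = -7
(4 + 2)²*100 + 1/y(4) = (4 + 2)²*100 + 1/(-7) = 6²*100 - ⅐ = 36*100 - ⅐ = 3600 - ⅐ = 25199/7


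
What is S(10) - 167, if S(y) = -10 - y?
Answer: -187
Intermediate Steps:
S(10) - 167 = (-10 - 1*10) - 167 = (-10 - 10) - 167 = -20 - 167 = -187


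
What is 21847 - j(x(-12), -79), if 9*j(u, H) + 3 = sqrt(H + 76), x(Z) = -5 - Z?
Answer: 65542/3 - I*sqrt(3)/9 ≈ 21847.0 - 0.19245*I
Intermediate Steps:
j(u, H) = -1/3 + sqrt(76 + H)/9 (j(u, H) = -1/3 + sqrt(H + 76)/9 = -1/3 + sqrt(76 + H)/9)
21847 - j(x(-12), -79) = 21847 - (-1/3 + sqrt(76 - 79)/9) = 21847 - (-1/3 + sqrt(-3)/9) = 21847 - (-1/3 + (I*sqrt(3))/9) = 21847 - (-1/3 + I*sqrt(3)/9) = 21847 + (1/3 - I*sqrt(3)/9) = 65542/3 - I*sqrt(3)/9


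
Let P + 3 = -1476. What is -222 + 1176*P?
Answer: -1739526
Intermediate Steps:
P = -1479 (P = -3 - 1476 = -1479)
-222 + 1176*P = -222 + 1176*(-1479) = -222 - 1739304 = -1739526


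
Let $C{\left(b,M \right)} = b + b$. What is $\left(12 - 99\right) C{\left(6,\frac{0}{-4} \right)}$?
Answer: $-1044$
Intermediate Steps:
$C{\left(b,M \right)} = 2 b$
$\left(12 - 99\right) C{\left(6,\frac{0}{-4} \right)} = \left(12 - 99\right) 2 \cdot 6 = \left(-87\right) 12 = -1044$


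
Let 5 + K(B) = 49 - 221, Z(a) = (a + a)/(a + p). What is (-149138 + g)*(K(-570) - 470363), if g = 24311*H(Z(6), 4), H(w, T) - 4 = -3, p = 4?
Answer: 58736096580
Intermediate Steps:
Z(a) = 2*a/(4 + a) (Z(a) = (a + a)/(a + 4) = (2*a)/(4 + a) = 2*a/(4 + a))
H(w, T) = 1 (H(w, T) = 4 - 3 = 1)
K(B) = -177 (K(B) = -5 + (49 - 221) = -5 - 172 = -177)
g = 24311 (g = 24311*1 = 24311)
(-149138 + g)*(K(-570) - 470363) = (-149138 + 24311)*(-177 - 470363) = -124827*(-470540) = 58736096580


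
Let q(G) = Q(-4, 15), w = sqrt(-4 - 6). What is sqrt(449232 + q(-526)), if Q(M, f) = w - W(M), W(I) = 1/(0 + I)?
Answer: sqrt(1796929 + 4*I*sqrt(10))/2 ≈ 670.25 + 0.002359*I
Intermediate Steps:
W(I) = 1/I
w = I*sqrt(10) (w = sqrt(-10) = I*sqrt(10) ≈ 3.1623*I)
Q(M, f) = -1/M + I*sqrt(10) (Q(M, f) = I*sqrt(10) - 1/M = -1/M + I*sqrt(10))
q(G) = 1/4 + I*sqrt(10) (q(G) = -1/(-4) + I*sqrt(10) = -1*(-1/4) + I*sqrt(10) = 1/4 + I*sqrt(10))
sqrt(449232 + q(-526)) = sqrt(449232 + (1/4 + I*sqrt(10))) = sqrt(1796929/4 + I*sqrt(10))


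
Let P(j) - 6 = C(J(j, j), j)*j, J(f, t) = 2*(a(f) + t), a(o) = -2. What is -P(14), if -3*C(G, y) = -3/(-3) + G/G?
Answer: 10/3 ≈ 3.3333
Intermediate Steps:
J(f, t) = -4 + 2*t (J(f, t) = 2*(-2 + t) = -4 + 2*t)
C(G, y) = -⅔ (C(G, y) = -(-3/(-3) + G/G)/3 = -(-3*(-⅓) + 1)/3 = -(1 + 1)/3 = -⅓*2 = -⅔)
P(j) = 6 - 2*j/3
-P(14) = -(6 - ⅔*14) = -(6 - 28/3) = -1*(-10/3) = 10/3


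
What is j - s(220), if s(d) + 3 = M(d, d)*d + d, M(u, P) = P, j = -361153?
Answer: -409770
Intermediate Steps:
s(d) = -3 + d + d**2 (s(d) = -3 + (d*d + d) = -3 + (d**2 + d) = -3 + (d + d**2) = -3 + d + d**2)
j - s(220) = -361153 - (-3 + 220 + 220**2) = -361153 - (-3 + 220 + 48400) = -361153 - 1*48617 = -361153 - 48617 = -409770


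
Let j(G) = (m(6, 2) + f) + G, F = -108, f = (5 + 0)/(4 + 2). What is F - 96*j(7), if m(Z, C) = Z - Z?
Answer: -860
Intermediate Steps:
f = ⅚ (f = 5/6 = 5*(⅙) = ⅚ ≈ 0.83333)
m(Z, C) = 0
j(G) = ⅚ + G (j(G) = (0 + ⅚) + G = ⅚ + G)
F - 96*j(7) = -108 - 96*(⅚ + 7) = -108 - 96*47/6 = -108 - 752 = -860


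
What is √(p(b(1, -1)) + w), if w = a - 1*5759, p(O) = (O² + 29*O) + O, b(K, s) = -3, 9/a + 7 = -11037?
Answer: I*√178076131409/5522 ≈ 76.42*I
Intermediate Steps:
a = -9/11044 (a = 9/(-7 - 11037) = 9/(-11044) = 9*(-1/11044) = -9/11044 ≈ -0.00081492)
p(O) = O² + 30*O
w = -63602405/11044 (w = -9/11044 - 1*5759 = -9/11044 - 5759 = -63602405/11044 ≈ -5759.0)
√(p(b(1, -1)) + w) = √(-3*(30 - 3) - 63602405/11044) = √(-3*27 - 63602405/11044) = √(-81 - 63602405/11044) = √(-64496969/11044) = I*√178076131409/5522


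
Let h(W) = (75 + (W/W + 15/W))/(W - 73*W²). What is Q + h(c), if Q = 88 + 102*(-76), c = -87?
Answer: -40941333981/5342032 ≈ -7664.0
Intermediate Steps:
Q = -7664 (Q = 88 - 7752 = -7664)
h(W) = (76 + 15/W)/(W - 73*W²) (h(W) = (75 + (1 + 15/W))/(W - 73*W²) = (76 + 15/W)/(W - 73*W²))
Q + h(c) = -7664 + (-15 - 76*(-87))/((-87)²*(-1 + 73*(-87))) = -7664 + (-15 + 6612)/(7569*(-1 - 6351)) = -7664 + (1/7569)*6597/(-6352) = -7664 + (1/7569)*(-1/6352)*6597 = -7664 - 733/5342032 = -40941333981/5342032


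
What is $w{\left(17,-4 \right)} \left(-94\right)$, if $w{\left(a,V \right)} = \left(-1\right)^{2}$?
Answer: $-94$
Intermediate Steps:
$w{\left(a,V \right)} = 1$
$w{\left(17,-4 \right)} \left(-94\right) = 1 \left(-94\right) = -94$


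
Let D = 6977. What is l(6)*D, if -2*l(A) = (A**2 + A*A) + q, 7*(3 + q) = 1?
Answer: -1688434/7 ≈ -2.4120e+5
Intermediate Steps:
q = -20/7 (q = -3 + (1/7)*1 = -3 + 1/7 = -20/7 ≈ -2.8571)
l(A) = 10/7 - A**2 (l(A) = -((A**2 + A*A) - 20/7)/2 = -((A**2 + A**2) - 20/7)/2 = -(2*A**2 - 20/7)/2 = -(-20/7 + 2*A**2)/2 = 10/7 - A**2)
l(6)*D = (10/7 - 1*6**2)*6977 = (10/7 - 1*36)*6977 = (10/7 - 36)*6977 = -242/7*6977 = -1688434/7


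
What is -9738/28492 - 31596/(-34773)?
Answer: 93602293/165125386 ≈ 0.56686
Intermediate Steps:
-9738/28492 - 31596/(-34773) = -9738*1/28492 - 31596*(-1/34773) = -4869/14246 + 10532/11591 = 93602293/165125386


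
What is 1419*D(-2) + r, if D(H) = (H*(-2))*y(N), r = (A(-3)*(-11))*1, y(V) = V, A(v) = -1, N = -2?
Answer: -11341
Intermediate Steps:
r = 11 (r = -1*(-11)*1 = 11*1 = 11)
D(H) = 4*H (D(H) = (H*(-2))*(-2) = -2*H*(-2) = 4*H)
1419*D(-2) + r = 1419*(4*(-2)) + 11 = 1419*(-8) + 11 = -11352 + 11 = -11341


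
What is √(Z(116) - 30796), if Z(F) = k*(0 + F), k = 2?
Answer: 6*I*√849 ≈ 174.83*I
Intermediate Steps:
Z(F) = 2*F (Z(F) = 2*(0 + F) = 2*F)
√(Z(116) - 30796) = √(2*116 - 30796) = √(232 - 30796) = √(-30564) = 6*I*√849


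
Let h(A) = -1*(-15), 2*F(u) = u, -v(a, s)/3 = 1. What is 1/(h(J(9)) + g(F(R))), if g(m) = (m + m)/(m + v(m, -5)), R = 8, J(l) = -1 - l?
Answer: 1/23 ≈ 0.043478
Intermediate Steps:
v(a, s) = -3 (v(a, s) = -3*1 = -3)
F(u) = u/2
g(m) = 2*m/(-3 + m) (g(m) = (m + m)/(m - 3) = (2*m)/(-3 + m) = 2*m/(-3 + m))
h(A) = 15
1/(h(J(9)) + g(F(R))) = 1/(15 + 2*((½)*8)/(-3 + (½)*8)) = 1/(15 + 2*4/(-3 + 4)) = 1/(15 + 2*4/1) = 1/(15 + 2*4*1) = 1/(15 + 8) = 1/23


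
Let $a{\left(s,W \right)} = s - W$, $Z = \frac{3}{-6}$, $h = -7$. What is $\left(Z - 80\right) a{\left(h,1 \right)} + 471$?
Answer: $1115$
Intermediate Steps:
$Z = - \frac{1}{2}$ ($Z = 3 \left(- \frac{1}{6}\right) = - \frac{1}{2} \approx -0.5$)
$\left(Z - 80\right) a{\left(h,1 \right)} + 471 = \left(- \frac{1}{2} - 80\right) \left(-7 - 1\right) + 471 = \left(- \frac{161}{2}\right) \left(-8\right) + 471 = 644 + 471 = 1115$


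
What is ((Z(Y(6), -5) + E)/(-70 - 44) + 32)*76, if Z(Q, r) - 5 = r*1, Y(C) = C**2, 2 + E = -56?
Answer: 7412/3 ≈ 2470.7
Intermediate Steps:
E = -58 (E = -2 - 56 = -58)
Z(Q, r) = 5 + r (Z(Q, r) = 5 + r*1 = 5 + r)
((Z(Y(6), -5) + E)/(-70 - 44) + 32)*76 = (((5 - 5) - 58)/(-70 - 44) + 32)*76 = ((0 - 58)/(-114) + 32)*76 = (-58*(-1/114) + 32)*76 = (29/57 + 32)*76 = (1853/57)*76 = 7412/3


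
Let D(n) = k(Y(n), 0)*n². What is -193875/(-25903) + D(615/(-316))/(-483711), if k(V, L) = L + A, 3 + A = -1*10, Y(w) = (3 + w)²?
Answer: 3121523377303425/417050781930416 ≈ 7.4848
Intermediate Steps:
A = -13 (A = -3 - 1*10 = -3 - 10 = -13)
k(V, L) = -13 + L (k(V, L) = L - 13 = -13 + L)
D(n) = -13*n² (D(n) = (-13 + 0)*n² = -13*n²)
-193875/(-25903) + D(615/(-316))/(-483711) = -193875/(-25903) - 13*(615/(-316))²/(-483711) = -193875*(-1/25903) - 13*(615*(-1/316))²*(-1/483711) = 193875/25903 - 13*(-615/316)²*(-1/483711) = 193875/25903 - 13*378225/99856*(-1/483711) = 193875/25903 - 4916925/99856*(-1/483711) = 193875/25903 + 1638975/16100481872 = 3121523377303425/417050781930416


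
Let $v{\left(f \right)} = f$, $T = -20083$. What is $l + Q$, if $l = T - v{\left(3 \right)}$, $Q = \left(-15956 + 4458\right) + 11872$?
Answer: $-19712$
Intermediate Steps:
$Q = 374$ ($Q = -11498 + 11872 = 374$)
$l = -20086$ ($l = -20083 - 3 = -20086$)
$l + Q = -20086 + 374 = -19712$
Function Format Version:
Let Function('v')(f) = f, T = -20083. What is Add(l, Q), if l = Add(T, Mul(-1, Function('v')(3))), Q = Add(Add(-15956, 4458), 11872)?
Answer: -19712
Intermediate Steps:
Q = 374 (Q = Add(-11498, 11872) = 374)
l = -20086 (l = Add(-20083, Mul(-1, 3)) = Add(-20083, -3) = -20086)
Add(l, Q) = Add(-20086, 374) = -19712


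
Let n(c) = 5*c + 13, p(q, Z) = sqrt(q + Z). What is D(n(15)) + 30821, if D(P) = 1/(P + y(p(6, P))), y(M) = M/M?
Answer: 2743070/89 ≈ 30821.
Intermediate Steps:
p(q, Z) = sqrt(Z + q)
y(M) = 1
n(c) = 13 + 5*c
D(P) = 1/(1 + P) (D(P) = 1/(P + 1) = 1/(1 + P))
D(n(15)) + 30821 = 1/(1 + (13 + 5*15)) + 30821 = 1/(1 + (13 + 75)) + 30821 = 1/(1 + 88) + 30821 = 1/89 + 30821 = 2743070/89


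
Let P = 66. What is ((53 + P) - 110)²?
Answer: 81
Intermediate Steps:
((53 + P) - 110)² = ((53 + 66) - 110)² = (119 - 110)² = 9² = 81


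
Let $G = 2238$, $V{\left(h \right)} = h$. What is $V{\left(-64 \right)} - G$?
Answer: $-2302$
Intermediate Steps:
$V{\left(-64 \right)} - G = -64 - 2238 = -2302$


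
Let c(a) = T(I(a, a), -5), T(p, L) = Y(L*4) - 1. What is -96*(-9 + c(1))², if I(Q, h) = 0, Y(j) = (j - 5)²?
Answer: -36309600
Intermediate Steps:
Y(j) = (-5 + j)²
T(p, L) = -1 + (-5 + 4*L)² (T(p, L) = (-5 + L*4)² - 1 = (-5 + 4*L)² - 1 = -1 + (-5 + 4*L)²)
c(a) = 624 (c(a) = -1 + (-5 + 4*(-5))² = -1 + (-5 - 20)² = -1 + (-25)² = -1 + 625 = 624)
-96*(-9 + c(1))² = -96*(-9 + 624)² = -96*615² = -96*378225 = -36309600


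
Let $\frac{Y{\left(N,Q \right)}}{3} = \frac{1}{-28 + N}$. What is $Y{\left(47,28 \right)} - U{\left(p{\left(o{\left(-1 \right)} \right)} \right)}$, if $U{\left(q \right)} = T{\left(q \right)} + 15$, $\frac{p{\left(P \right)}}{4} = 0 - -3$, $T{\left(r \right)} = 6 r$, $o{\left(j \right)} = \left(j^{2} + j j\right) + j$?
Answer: $- \frac{1650}{19} \approx -86.842$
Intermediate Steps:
$Y{\left(N,Q \right)} = \frac{3}{-28 + N}$
$o{\left(j \right)} = j + 2 j^{2}$ ($o{\left(j \right)} = \left(j^{2} + j^{2}\right) + j = 2 j^{2} + j = j + 2 j^{2}$)
$p{\left(P \right)} = 12$ ($p{\left(P \right)} = 4 \left(0 - -3\right) = 4 \left(0 + 3\right) = 4 \cdot 3 = 12$)
$U{\left(q \right)} = 15 + 6 q$ ($U{\left(q \right)} = 6 q + 15 = 15 + 6 q$)
$Y{\left(47,28 \right)} - U{\left(p{\left(o{\left(-1 \right)} \right)} \right)} = \frac{3}{-28 + 47} - \left(15 + 6 \cdot 12\right) = \frac{3}{19} - \left(15 + 72\right) = 3 \cdot \frac{1}{19} - 87 = \frac{3}{19} - 87 = - \frac{1650}{19}$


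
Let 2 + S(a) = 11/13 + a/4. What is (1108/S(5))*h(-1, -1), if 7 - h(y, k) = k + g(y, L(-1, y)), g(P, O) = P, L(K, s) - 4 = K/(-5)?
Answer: 518544/5 ≈ 1.0371e+5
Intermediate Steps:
L(K, s) = 4 - K/5 (L(K, s) = 4 + K/(-5) = 4 + K*(-⅕) = 4 - K/5)
h(y, k) = 7 - k - y (h(y, k) = 7 - (k + y) = 7 + (-k - y) = 7 - k - y)
S(a) = -15/13 + a/4 (S(a) = -2 + (11/13 + a/4) = -15/13 + a/4)
(1108/S(5))*h(-1, -1) = (1108/(-15/13 + (¼)*5))*(7 - 1*(-1) - 1*(-1)) = (1108/(-15/13 + 5/4))*(7 + 1 + 1) = (1108/(5/52))*9 = (1108*(52/5))*9 = (57616/5)*9 = 518544/5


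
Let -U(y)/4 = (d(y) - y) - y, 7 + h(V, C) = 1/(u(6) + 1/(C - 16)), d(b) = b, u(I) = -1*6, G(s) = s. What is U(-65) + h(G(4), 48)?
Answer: -51029/191 ≈ -267.17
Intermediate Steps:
u(I) = -6
h(V, C) = -7 + 1/(-6 + 1/(-16 + C)) (h(V, C) = -7 + 1/(-6 + 1/(C - 16)) = -7 + 1/(-6 + 1/(-16 + C)))
U(y) = 4*y (U(y) = -4*((y - y) - y) = -4*(0 - y) = -(-4)*y = 4*y)
U(-65) + h(G(4), 48) = 4*(-65) + (-695 + 43*48)/(97 - 6*48) = -260 + (-695 + 2064)/(97 - 288) = -260 + 1369/(-191) = -260 - 1/191*1369 = -260 - 1369/191 = -51029/191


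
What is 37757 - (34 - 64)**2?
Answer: 36857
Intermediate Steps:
37757 - (34 - 64)**2 = 37757 - 1*(-30)**2 = 37757 - 1*900 = 37757 - 900 = 36857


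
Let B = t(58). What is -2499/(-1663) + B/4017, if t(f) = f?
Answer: 10134937/6680271 ≈ 1.5171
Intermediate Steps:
B = 58
-2499/(-1663) + B/4017 = -2499/(-1663) + 58/4017 = -2499*(-1/1663) + 58*(1/4017) = 2499/1663 + 58/4017 = 10134937/6680271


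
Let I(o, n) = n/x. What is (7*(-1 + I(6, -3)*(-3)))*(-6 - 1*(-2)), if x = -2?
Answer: 154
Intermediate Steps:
I(o, n) = -n/2 (I(o, n) = n/(-2) = n*(-½) = -n/2)
(7*(-1 + I(6, -3)*(-3)))*(-6 - 1*(-2)) = (7*(-1 - ½*(-3)*(-3)))*(-6 - 1*(-2)) = (7*(-1 + (3/2)*(-3)))*(-6 + 2) = (7*(-1 - 9/2))*(-4) = (7*(-11/2))*(-4) = -77/2*(-4) = 154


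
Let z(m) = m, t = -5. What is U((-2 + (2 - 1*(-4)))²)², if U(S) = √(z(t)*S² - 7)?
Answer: -1287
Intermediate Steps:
U(S) = √(-7 - 5*S²) (U(S) = √(-5*S² - 7) = √(-7 - 5*S²))
U((-2 + (2 - 1*(-4)))²)² = (√(-7 - 5*(-2 + (2 - 1*(-4)))⁴))² = (√(-7 - 5*(-2 + (2 + 4))⁴))² = (√(-7 - 5*(-2 + 6)⁴))² = (√(-7 - 5*(4²)²))² = (√(-7 - 5*16²))² = (√(-7 - 5*256))² = (√(-7 - 1280))² = (√(-1287))² = (3*I*√143)² = -1287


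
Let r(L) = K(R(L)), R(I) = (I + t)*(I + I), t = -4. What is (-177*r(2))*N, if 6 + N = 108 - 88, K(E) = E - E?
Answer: 0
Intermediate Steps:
R(I) = 2*I*(-4 + I) (R(I) = (I - 4)*(I + I) = (-4 + I)*(2*I) = 2*I*(-4 + I))
K(E) = 0
r(L) = 0
N = 14 (N = -6 + (108 - 88) = -6 + 20 = 14)
(-177*r(2))*N = -177*0*14 = 0*14 = 0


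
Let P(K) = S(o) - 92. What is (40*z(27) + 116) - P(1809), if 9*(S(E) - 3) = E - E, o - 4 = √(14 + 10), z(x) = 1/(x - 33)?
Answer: 595/3 ≈ 198.33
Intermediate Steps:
z(x) = 1/(-33 + x)
o = 4 + 2*√6 (o = 4 + √(14 + 10) = 4 + √24 = 4 + 2*√6 ≈ 8.8990)
S(E) = 3 (S(E) = 3 + (E - E)/9 = 3 + (⅑)*0 = 3 + 0 = 3)
P(K) = -89 (P(K) = 3 - 92 = -89)
(40*z(27) + 116) - P(1809) = (40/(-33 + 27) + 116) - 1*(-89) = (40/(-6) + 116) + 89 = (40*(-⅙) + 116) + 89 = (-20/3 + 116) + 89 = 328/3 + 89 = 595/3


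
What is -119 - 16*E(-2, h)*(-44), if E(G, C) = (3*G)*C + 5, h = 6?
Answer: -21943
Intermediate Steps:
E(G, C) = 5 + 3*C*G (E(G, C) = 3*C*G + 5 = 5 + 3*C*G)
-119 - 16*E(-2, h)*(-44) = -119 - 16*(5 + 3*6*(-2))*(-44) = -119 - 16*(5 - 36)*(-44) = -119 - 16*(-31)*(-44) = -119 + 496*(-44) = -119 - 21824 = -21943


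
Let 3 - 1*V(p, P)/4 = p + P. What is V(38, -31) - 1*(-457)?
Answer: 441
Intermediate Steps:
V(p, P) = 12 - 4*P - 4*p (V(p, P) = 12 - 4*(p + P) = 12 - 4*(P + p) = 12 + (-4*P - 4*p) = 12 - 4*P - 4*p)
V(38, -31) - 1*(-457) = (12 - 4*(-31) - 4*38) - 1*(-457) = (12 + 124 - 152) + 457 = -16 + 457 = 441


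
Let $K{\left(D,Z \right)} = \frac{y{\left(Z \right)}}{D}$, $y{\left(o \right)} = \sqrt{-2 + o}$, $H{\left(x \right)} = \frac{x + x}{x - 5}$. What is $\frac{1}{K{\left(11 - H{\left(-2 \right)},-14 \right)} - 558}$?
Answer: $- \frac{1486791}{829629770} - \frac{511 i}{414814885} \approx -0.0017921 - 1.2319 \cdot 10^{-6} i$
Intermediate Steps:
$H{\left(x \right)} = \frac{2 x}{-5 + x}$
$K{\left(D,Z \right)} = \frac{\sqrt{-2 + Z}}{D}$
$\frac{1}{K{\left(11 - H{\left(-2 \right)},-14 \right)} - 558} = \frac{1}{\frac{\sqrt{-2 - 14}}{11 - 2 \left(-2\right) \frac{1}{-5 - 2}} - 558} = \frac{1}{\frac{\sqrt{-16}}{11 - 2 \left(-2\right) \frac{1}{-7}} - 558} = \frac{1}{\frac{4 i}{11 - 2 \left(-2\right) \left(- \frac{1}{7}\right)} - 558} = \frac{1}{\frac{4 i}{11 - \frac{4}{7}} - 558} = \frac{1}{\frac{4 i}{\frac{73}{7}} - 558} = \frac{1}{\frac{7 \cdot 4 i}{73} - 558} = \frac{1}{\frac{28 i}{73} - 558} = \frac{1}{-558 + \frac{28 i}{73}} = \frac{5329 \left(-558 - \frac{28 i}{73}\right)}{1659259540}$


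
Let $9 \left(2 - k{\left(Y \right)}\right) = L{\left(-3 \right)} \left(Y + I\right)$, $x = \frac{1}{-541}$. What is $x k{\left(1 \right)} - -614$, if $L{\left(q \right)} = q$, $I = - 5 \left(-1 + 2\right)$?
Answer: $\frac{996520}{1623} \approx 614.0$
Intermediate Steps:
$I = -5$ ($I = \left(-5\right) 1 = -5$)
$x = - \frac{1}{541} \approx -0.0018484$
$k{\left(Y \right)} = \frac{1}{3} + \frac{Y}{3}$ ($k{\left(Y \right)} = 2 - \frac{\left(-3\right) \left(Y - 5\right)}{9} = 2 - \frac{\left(-3\right) \left(-5 + Y\right)}{9} = 2 - \frac{15 - 3 Y}{9} = 2 + \left(- \frac{5}{3} + \frac{Y}{3}\right) = \frac{1}{3} + \frac{Y}{3}$)
$x k{\left(1 \right)} - -614 = - \frac{\frac{1}{3} + \frac{1}{3} \cdot 1}{541} - -614 = - \frac{\frac{1}{3} + \frac{1}{3}}{541} + \left(-100 + 714\right) = \left(- \frac{1}{541}\right) \frac{2}{3} + 614 = - \frac{2}{1623} + 614 = \frac{996520}{1623}$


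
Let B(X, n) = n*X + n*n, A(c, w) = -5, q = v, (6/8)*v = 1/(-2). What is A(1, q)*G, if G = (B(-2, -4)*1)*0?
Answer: 0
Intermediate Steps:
v = -⅔ (v = (4/3)/(-2) = (4/3)*(-½) = -⅔ ≈ -0.66667)
q = -⅔ ≈ -0.66667
B(X, n) = n² + X*n (B(X, n) = X*n + n² = n² + X*n)
G = 0 (G = (-4*(-2 - 4)*1)*0 = (-4*(-6)*1)*0 = (24*1)*0 = 24*0 = 0)
A(1, q)*G = -5*0 = 0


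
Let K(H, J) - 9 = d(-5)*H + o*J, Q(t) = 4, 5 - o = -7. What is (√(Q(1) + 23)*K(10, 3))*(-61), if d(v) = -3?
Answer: -2745*√3 ≈ -4754.5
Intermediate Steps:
o = 12 (o = 5 - 1*(-7) = 5 + 7 = 12)
K(H, J) = 9 - 3*H + 12*J (K(H, J) = 9 + (-3*H + 12*J) = 9 - 3*H + 12*J)
(√(Q(1) + 23)*K(10, 3))*(-61) = (√(4 + 23)*(9 - 3*10 + 12*3))*(-61) = (√27*(9 - 30 + 36))*(-61) = ((3*√3)*15)*(-61) = (45*√3)*(-61) = -2745*√3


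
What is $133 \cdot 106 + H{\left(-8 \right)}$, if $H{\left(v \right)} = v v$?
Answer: $14162$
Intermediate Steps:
$H{\left(v \right)} = v^{2}$
$133 \cdot 106 + H{\left(-8 \right)} = 133 \cdot 106 + \left(-8\right)^{2} = 14098 + 64 = 14162$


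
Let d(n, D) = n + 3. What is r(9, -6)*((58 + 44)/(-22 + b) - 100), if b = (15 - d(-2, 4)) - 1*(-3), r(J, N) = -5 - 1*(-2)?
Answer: 1806/5 ≈ 361.20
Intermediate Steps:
r(J, N) = -3 (r(J, N) = -5 + 2 = -3)
d(n, D) = 3 + n
b = 17 (b = (15 - (3 - 2)) - 1*(-3) = (15 - 1*1) + 3 = (15 - 1) + 3 = 14 + 3 = 17)
r(9, -6)*((58 + 44)/(-22 + b) - 100) = -3*((58 + 44)/(-22 + 17) - 100) = -3*(102/(-5) - 100) = -3*(102*(-⅕) - 100) = -3*(-102/5 - 100) = -3*(-602/5) = 1806/5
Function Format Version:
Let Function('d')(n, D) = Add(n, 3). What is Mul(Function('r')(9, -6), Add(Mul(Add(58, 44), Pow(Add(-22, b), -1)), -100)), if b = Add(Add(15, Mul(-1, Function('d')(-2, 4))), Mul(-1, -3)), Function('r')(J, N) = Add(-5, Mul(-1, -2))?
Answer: Rational(1806, 5) ≈ 361.20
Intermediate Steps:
Function('r')(J, N) = -3 (Function('r')(J, N) = Add(-5, 2) = -3)
Function('d')(n, D) = Add(3, n)
b = 17 (b = Add(Add(15, Mul(-1, Add(3, -2))), Mul(-1, -3)) = Add(Add(15, Mul(-1, 1)), 3) = Add(Add(15, -1), 3) = Add(14, 3) = 17)
Mul(Function('r')(9, -6), Add(Mul(Add(58, 44), Pow(Add(-22, b), -1)), -100)) = Mul(-3, Add(Mul(Add(58, 44), Pow(Add(-22, 17), -1)), -100)) = Mul(-3, Add(Mul(102, Pow(-5, -1)), -100)) = Mul(-3, Add(Mul(102, Rational(-1, 5)), -100)) = Mul(-3, Add(Rational(-102, 5), -100)) = Mul(-3, Rational(-602, 5)) = Rational(1806, 5)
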